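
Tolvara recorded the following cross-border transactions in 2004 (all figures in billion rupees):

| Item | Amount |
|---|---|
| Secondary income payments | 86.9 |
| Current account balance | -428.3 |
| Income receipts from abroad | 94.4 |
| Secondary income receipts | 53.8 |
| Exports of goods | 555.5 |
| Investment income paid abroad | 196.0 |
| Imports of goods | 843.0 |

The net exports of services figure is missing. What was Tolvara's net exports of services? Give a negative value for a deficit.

Current account = goods balance + services balance + net primary income + net secondary income
Sum of the known components = -422.2
Net exports of services = CA - (known components) = -428.3 - (-422.2) = -6.1

-6.1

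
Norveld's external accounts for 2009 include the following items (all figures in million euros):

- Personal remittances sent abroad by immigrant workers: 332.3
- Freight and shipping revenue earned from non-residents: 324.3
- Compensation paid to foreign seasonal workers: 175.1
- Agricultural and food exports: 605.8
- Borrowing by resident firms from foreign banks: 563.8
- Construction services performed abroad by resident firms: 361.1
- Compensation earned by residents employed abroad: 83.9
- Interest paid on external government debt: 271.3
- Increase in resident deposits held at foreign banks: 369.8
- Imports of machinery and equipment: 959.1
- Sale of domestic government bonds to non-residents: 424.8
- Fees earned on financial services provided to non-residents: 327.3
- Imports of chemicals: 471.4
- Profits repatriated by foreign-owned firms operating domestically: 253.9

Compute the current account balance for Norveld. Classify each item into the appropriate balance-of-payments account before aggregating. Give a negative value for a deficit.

-760.7

Goods: -959.1 - 471.4 + 605.8 = -824.7
Services: 361.1 + 324.3 + 327.3 = 1012.7
Primary income: 83.9 - 271.3 - 253.9 - 175.1 = -616.4
Secondary income: -332.3
Current account = (-824.7) + 1012.7 + (-616.4) + (-332.3) = -760.7
(Excluded from the current account — financial account: borrowing by resident firms from foreign banks 563.8, increase in resident deposits held at foreign banks 369.8, sale of domestic government bonds to non-residents 424.8.)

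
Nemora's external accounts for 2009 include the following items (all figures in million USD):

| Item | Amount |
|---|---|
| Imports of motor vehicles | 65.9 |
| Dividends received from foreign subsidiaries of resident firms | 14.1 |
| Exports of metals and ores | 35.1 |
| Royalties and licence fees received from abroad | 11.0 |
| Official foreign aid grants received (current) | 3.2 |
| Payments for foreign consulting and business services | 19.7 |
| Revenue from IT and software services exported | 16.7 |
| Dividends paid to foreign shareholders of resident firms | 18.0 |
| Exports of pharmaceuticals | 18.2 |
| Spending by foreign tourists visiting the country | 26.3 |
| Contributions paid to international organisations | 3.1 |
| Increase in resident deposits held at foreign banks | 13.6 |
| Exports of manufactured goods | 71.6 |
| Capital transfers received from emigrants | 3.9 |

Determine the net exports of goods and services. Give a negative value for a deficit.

93.3

Goods: -65.9 + 18.2 + 71.6 + 35.1 = 59.0
Services: -19.7 + 26.3 + 16.7 + 11.0 = 34.3
Trade balance = 59.0 + 34.3 = 93.3
(Excluded from the trade balance — primary income: dividends received from foreign subsidiaries of resident firms 14.1, dividends paid to foreign shareholders of resident firms 18.0; secondary income: official foreign aid grants received (current) 3.2, contributions paid to international organisations 3.1; financial account: increase in resident deposits held at foreign banks 13.6; capital account: capital transfers received from emigrants 3.9.)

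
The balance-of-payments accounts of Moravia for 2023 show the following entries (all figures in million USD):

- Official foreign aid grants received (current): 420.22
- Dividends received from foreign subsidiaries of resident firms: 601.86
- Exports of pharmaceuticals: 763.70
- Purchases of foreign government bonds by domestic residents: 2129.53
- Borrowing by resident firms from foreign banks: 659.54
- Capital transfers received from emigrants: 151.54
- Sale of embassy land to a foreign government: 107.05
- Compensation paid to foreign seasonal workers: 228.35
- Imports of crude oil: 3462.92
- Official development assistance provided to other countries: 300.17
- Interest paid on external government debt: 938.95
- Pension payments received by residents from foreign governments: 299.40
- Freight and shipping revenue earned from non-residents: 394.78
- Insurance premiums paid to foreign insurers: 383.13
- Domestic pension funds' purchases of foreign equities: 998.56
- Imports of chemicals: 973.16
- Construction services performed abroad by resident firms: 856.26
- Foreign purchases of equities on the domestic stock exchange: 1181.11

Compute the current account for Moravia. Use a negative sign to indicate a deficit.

-2950.46

Goods: 763.70 - 3462.92 - 973.16 = -3672.38
Services: 856.26 + 394.78 - 383.13 = 867.91
Primary income: -938.95 - 228.35 + 601.86 = -565.44
Secondary income: -300.17 + 420.22 + 299.40 = 419.45
Current account = (-3672.38) + 867.91 + (-565.44) + 419.45 = -2950.46
(Excluded from the current account — financial account: purchases of foreign government bonds by domestic residents 2129.53, borrowing by resident firms from foreign banks 659.54, domestic pension funds' purchases of foreign equities 998.56, foreign purchases of equities on the domestic stock exchange 1181.11; capital account: capital transfers received from emigrants 151.54, sale of embassy land to a foreign government 107.05.)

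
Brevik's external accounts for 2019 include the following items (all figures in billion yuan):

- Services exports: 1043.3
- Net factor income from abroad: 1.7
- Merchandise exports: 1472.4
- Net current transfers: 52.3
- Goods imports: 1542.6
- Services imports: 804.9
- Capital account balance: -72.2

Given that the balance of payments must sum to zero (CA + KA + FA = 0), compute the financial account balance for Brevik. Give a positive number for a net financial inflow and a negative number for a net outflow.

Goods balance = 1472.4 - 1542.6 = -70.2
Services balance = 1043.3 - 804.9 = 238.4
Trade balance (goods + services) = -70.2 + 238.4 = 168.2
Net primary income = 1.7
Net secondary income = 52.3
Current account = 168.2 + 1.7 + 52.3 = 222.2
Financial account = -(222.2 + (-72.2)) = -150.0

-150.0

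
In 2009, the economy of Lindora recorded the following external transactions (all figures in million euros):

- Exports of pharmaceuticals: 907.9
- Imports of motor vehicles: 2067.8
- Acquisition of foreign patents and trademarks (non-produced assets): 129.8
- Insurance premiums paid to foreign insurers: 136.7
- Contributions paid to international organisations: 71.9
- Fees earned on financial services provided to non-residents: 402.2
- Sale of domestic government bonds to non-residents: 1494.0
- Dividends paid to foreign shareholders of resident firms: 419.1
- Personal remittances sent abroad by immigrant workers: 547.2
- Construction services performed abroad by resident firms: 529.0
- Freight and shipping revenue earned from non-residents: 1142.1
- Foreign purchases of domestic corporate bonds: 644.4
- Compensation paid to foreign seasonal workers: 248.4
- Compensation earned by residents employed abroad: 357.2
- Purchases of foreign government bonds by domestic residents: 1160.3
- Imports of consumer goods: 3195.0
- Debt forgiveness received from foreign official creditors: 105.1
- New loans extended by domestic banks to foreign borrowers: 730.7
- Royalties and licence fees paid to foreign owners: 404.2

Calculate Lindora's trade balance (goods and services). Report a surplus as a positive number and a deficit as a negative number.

-2822.5

Goods: -2067.8 - 3195.0 + 907.9 = -4354.9
Services: -136.7 + 402.2 + 1142.1 - 404.2 + 529.0 = 1532.4
Trade balance = -4354.9 + 1532.4 = -2822.5
(Excluded from the trade balance — capital account: acquisition of foreign patents and trademarks (non-produced assets) 129.8, debt forgiveness received from foreign official creditors 105.1; secondary income: contributions paid to international organisations 71.9, personal remittances sent abroad by immigrant workers 547.2; financial account: sale of domestic government bonds to non-residents 1494.0, foreign purchases of domestic corporate bonds 644.4, purchases of foreign government bonds by domestic residents 1160.3, new loans extended by domestic banks to foreign borrowers 730.7; primary income: dividends paid to foreign shareholders of resident firms 419.1, compensation paid to foreign seasonal workers 248.4, compensation earned by residents employed abroad 357.2.)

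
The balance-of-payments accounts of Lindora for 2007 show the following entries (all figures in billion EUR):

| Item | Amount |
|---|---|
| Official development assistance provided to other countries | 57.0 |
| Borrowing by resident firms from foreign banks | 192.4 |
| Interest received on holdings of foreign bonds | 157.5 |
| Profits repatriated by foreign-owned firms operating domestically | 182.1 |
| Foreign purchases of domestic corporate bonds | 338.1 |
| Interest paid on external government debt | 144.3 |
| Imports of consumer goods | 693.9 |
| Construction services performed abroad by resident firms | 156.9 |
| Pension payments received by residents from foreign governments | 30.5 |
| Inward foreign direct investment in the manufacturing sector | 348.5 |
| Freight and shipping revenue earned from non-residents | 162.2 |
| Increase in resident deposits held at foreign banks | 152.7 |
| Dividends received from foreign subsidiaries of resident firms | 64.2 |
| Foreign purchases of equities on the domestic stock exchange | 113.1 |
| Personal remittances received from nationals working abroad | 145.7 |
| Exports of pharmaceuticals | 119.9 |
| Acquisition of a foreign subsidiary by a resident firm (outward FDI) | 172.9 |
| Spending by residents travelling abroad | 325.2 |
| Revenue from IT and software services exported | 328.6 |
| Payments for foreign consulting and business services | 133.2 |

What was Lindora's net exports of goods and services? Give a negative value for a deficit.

Goods: 119.9 - 693.9 = -574.0
Services: -133.2 + 328.6 + 156.9 - 325.2 + 162.2 = 189.3
Trade balance = -574.0 + 189.3 = -384.7
(Excluded from the trade balance — secondary income: official development assistance provided to other countries 57.0, pension payments received by residents from foreign governments 30.5, personal remittances received from nationals working abroad 145.7; financial account: borrowing by resident firms from foreign banks 192.4, foreign purchases of domestic corporate bonds 338.1, inward foreign direct investment in the manufacturing sector 348.5, increase in resident deposits held at foreign banks 152.7, foreign purchases of equities on the domestic stock exchange 113.1, acquisition of a foreign subsidiary by a resident firm (outward FDI) 172.9; primary income: interest received on holdings of foreign bonds 157.5, profits repatriated by foreign-owned firms operating domestically 182.1, interest paid on external government debt 144.3, dividends received from foreign subsidiaries of resident firms 64.2.)

-384.7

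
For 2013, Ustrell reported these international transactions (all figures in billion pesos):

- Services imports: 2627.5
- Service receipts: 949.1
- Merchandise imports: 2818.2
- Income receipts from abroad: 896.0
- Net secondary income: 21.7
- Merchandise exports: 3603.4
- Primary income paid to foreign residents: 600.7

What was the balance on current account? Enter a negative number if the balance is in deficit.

-576.2

Goods balance = 3603.4 - 2818.2 = 785.2
Services balance = 949.1 - 2627.5 = -1678.4
Trade balance (goods + services) = 785.2 + (-1678.4) = -893.2
Net primary income = 896.0 - 600.7 = 295.3
Net secondary income = 21.7
Current account = -893.2 + 295.3 + 21.7 = -576.2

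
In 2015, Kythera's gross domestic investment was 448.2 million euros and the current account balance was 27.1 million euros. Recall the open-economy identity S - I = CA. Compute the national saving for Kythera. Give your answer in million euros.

475.3

S - I = CA (net lending to the rest of the world).
S = I + CA = 448.2 + 27.1 = 475.3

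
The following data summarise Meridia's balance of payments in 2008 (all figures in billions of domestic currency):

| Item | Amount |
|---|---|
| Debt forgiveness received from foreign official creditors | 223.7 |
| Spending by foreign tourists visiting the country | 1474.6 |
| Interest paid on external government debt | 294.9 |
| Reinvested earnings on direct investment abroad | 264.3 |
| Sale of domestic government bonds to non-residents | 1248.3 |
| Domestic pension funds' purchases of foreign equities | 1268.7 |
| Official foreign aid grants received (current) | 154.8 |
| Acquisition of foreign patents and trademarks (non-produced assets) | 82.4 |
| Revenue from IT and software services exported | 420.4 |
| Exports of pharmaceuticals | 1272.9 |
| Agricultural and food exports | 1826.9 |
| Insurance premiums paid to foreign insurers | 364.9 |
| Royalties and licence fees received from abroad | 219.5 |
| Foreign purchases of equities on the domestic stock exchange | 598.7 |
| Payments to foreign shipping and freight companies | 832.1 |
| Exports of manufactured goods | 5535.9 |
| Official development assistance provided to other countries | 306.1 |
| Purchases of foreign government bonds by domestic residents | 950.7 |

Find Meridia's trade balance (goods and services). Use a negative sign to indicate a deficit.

9553.2

Goods: 1272.9 + 1826.9 + 5535.9 = 8635.7
Services: 1474.6 + 420.4 - 364.9 - 832.1 + 219.5 = 917.5
Trade balance = 8635.7 + 917.5 = 9553.2
(Excluded from the trade balance — capital account: debt forgiveness received from foreign official creditors 223.7, acquisition of foreign patents and trademarks (non-produced assets) 82.4; primary income: interest paid on external government debt 294.9, reinvested earnings on direct investment abroad 264.3; financial account: sale of domestic government bonds to non-residents 1248.3, domestic pension funds' purchases of foreign equities 1268.7, foreign purchases of equities on the domestic stock exchange 598.7, purchases of foreign government bonds by domestic residents 950.7; secondary income: official foreign aid grants received (current) 154.8, official development assistance provided to other countries 306.1.)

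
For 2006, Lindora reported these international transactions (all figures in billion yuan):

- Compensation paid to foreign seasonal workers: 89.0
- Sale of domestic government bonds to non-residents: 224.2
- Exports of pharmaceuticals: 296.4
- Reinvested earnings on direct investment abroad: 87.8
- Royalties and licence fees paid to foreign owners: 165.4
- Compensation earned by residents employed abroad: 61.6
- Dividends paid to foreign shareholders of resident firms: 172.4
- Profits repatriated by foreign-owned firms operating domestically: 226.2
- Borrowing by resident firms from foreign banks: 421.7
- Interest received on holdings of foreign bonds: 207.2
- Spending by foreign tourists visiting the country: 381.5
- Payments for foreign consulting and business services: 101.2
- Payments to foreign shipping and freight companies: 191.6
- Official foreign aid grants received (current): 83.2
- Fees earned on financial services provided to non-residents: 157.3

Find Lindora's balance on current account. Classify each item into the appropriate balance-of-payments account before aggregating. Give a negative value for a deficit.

329.2

Goods: 296.4
Services: -165.4 - 101.2 + 157.3 - 191.6 + 381.5 = 80.6
Primary income: -172.4 - 226.2 + 87.8 + 61.6 - 89.0 + 207.2 = -131.0
Secondary income: 83.2
Current account = 296.4 + 80.6 + (-131.0) + 83.2 = 329.2
(Excluded from the current account — financial account: sale of domestic government bonds to non-residents 224.2, borrowing by resident firms from foreign banks 421.7.)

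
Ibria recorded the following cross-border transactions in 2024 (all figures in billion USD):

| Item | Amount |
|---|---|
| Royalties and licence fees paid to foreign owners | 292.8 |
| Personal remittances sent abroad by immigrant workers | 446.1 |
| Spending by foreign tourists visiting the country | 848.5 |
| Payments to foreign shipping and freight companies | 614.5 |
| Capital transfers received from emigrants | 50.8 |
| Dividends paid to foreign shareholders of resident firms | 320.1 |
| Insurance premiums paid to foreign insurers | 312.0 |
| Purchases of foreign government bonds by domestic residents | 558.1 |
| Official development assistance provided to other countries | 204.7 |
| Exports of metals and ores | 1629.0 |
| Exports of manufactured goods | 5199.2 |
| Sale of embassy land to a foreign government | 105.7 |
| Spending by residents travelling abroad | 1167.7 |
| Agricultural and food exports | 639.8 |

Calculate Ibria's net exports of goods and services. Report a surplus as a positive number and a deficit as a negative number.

5929.5

Goods: 1629.0 + 639.8 + 5199.2 = 7468.0
Services: 848.5 - 292.8 - 1167.7 - 312.0 - 614.5 = -1538.5
Trade balance = 7468.0 + (-1538.5) = 5929.5
(Excluded from the trade balance — secondary income: personal remittances sent abroad by immigrant workers 446.1, official development assistance provided to other countries 204.7; capital account: capital transfers received from emigrants 50.8, sale of embassy land to a foreign government 105.7; primary income: dividends paid to foreign shareholders of resident firms 320.1; financial account: purchases of foreign government bonds by domestic residents 558.1.)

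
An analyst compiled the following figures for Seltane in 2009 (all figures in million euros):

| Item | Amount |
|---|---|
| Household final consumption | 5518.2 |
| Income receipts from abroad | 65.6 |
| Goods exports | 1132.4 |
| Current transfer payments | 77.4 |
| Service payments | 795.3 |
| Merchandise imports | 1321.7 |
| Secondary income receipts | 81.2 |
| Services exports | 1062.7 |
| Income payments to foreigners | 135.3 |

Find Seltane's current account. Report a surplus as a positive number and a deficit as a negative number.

Goods balance = 1132.4 - 1321.7 = -189.3
Services balance = 1062.7 - 795.3 = 267.4
Trade balance (goods + services) = -189.3 + 267.4 = 78.1
Net primary income = 65.6 - 135.3 = -69.7
Net secondary income = 81.2 - 77.4 = 3.8
Current account = 78.1 + (-69.7) + 3.8 = 12.2

12.2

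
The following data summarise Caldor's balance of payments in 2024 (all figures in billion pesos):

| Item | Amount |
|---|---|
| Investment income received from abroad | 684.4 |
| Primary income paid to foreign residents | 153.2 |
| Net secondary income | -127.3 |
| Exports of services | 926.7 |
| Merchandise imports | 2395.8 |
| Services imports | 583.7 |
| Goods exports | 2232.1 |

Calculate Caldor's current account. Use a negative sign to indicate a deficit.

Goods balance = 2232.1 - 2395.8 = -163.7
Services balance = 926.7 - 583.7 = 343.0
Trade balance (goods + services) = -163.7 + 343.0 = 179.3
Net primary income = 684.4 - 153.2 = 531.2
Net secondary income = -127.3
Current account = 179.3 + 531.2 + (-127.3) = 583.2

583.2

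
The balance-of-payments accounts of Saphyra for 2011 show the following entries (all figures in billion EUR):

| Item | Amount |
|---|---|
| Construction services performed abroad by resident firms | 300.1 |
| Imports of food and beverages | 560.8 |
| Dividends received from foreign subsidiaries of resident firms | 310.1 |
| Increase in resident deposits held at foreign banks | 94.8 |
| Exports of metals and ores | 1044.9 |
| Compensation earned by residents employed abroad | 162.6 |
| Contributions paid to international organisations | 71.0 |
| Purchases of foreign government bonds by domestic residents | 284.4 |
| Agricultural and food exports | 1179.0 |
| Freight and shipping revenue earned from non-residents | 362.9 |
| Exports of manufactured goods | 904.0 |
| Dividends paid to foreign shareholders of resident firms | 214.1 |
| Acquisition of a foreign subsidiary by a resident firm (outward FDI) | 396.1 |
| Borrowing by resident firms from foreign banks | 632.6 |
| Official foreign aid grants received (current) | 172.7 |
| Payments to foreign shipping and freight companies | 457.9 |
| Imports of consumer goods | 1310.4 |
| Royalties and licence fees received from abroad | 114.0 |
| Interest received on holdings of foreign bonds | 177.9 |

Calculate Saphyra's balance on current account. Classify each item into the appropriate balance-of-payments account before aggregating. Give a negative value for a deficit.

2114.0

Goods: -1310.4 + 904.0 + 1179.0 - 560.8 + 1044.9 = 1256.7
Services: 300.1 + 114.0 + 362.9 - 457.9 = 319.1
Primary income: 162.6 + 177.9 + 310.1 - 214.1 = 436.5
Secondary income: 172.7 - 71.0 = 101.7
Current account = 1256.7 + 319.1 + 436.5 + 101.7 = 2114.0
(Excluded from the current account — financial account: increase in resident deposits held at foreign banks 94.8, purchases of foreign government bonds by domestic residents 284.4, acquisition of a foreign subsidiary by a resident firm (outward FDI) 396.1, borrowing by resident firms from foreign banks 632.6.)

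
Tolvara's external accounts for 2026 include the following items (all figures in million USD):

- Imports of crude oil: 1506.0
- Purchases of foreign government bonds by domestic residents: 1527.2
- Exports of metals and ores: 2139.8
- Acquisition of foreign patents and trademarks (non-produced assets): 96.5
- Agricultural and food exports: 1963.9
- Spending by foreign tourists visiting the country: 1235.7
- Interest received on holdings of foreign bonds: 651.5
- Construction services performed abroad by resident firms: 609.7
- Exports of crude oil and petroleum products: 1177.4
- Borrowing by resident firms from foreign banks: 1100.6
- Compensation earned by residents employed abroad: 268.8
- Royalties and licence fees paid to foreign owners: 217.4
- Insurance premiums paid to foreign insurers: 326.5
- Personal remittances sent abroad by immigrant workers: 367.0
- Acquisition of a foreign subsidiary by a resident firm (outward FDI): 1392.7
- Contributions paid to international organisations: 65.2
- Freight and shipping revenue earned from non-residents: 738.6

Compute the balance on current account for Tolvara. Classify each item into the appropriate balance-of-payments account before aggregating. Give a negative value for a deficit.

6303.3

Goods: -1506.0 + 2139.8 + 1963.9 + 1177.4 = 3775.1
Services: 609.7 + 1235.7 - 326.5 + 738.6 - 217.4 = 2040.1
Primary income: 268.8 + 651.5 = 920.3
Secondary income: -65.2 - 367.0 = -432.2
Current account = 3775.1 + 2040.1 + 920.3 + (-432.2) = 6303.3
(Excluded from the current account — financial account: purchases of foreign government bonds by domestic residents 1527.2, borrowing by resident firms from foreign banks 1100.6, acquisition of a foreign subsidiary by a resident firm (outward FDI) 1392.7; capital account: acquisition of foreign patents and trademarks (non-produced assets) 96.5.)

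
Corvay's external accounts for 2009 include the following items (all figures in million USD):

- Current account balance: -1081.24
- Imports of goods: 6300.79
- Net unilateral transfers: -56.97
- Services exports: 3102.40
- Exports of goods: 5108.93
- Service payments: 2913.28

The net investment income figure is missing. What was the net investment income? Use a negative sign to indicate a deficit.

-21.53

Current account = goods balance + services balance + net primary income + net secondary income
Sum of the known components = -1059.71
Net investment income = CA - (known components) = -1081.24 - (-1059.71) = -21.53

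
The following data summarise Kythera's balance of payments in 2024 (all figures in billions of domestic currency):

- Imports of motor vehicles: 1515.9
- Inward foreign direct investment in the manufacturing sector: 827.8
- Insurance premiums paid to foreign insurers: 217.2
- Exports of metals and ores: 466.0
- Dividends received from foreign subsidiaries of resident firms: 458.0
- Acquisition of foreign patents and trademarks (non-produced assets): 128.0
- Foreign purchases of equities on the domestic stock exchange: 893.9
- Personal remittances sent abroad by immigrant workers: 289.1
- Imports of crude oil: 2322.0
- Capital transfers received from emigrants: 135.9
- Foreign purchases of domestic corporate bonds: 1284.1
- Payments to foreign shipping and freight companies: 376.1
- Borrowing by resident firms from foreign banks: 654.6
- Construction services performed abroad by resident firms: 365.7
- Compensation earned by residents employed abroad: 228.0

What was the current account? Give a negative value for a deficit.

-3202.6

Goods: -2322.0 - 1515.9 + 466.0 = -3371.9
Services: -376.1 - 217.2 + 365.7 = -227.6
Primary income: 458.0 + 228.0 = 686.0
Secondary income: -289.1
Current account = (-3371.9) + (-227.6) + 686.0 + (-289.1) = -3202.6
(Excluded from the current account — financial account: inward foreign direct investment in the manufacturing sector 827.8, foreign purchases of equities on the domestic stock exchange 893.9, foreign purchases of domestic corporate bonds 1284.1, borrowing by resident firms from foreign banks 654.6; capital account: acquisition of foreign patents and trademarks (non-produced assets) 128.0, capital transfers received from emigrants 135.9.)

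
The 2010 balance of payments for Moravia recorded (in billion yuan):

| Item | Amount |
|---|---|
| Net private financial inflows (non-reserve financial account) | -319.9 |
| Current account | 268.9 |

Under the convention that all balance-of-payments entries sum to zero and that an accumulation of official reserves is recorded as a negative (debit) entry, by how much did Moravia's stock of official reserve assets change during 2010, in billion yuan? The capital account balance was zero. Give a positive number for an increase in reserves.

Official reserve transactions balance = -(268.9 + (-319.9)) = 51.0
An accumulation of reserves is recorded as a debit (negative entry), so the change in the stock of reserves is the negative of that balance.
Change in official reserves = -(51.0) = -51.0

-51.0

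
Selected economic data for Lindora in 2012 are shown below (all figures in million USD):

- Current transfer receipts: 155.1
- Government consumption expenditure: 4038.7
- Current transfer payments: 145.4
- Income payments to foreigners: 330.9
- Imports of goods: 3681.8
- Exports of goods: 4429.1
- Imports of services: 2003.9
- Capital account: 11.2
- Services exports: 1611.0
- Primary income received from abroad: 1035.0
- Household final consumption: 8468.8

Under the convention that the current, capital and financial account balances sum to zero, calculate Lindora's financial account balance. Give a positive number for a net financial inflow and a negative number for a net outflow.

-1079.4

Goods balance = 4429.1 - 3681.8 = 747.3
Services balance = 1611.0 - 2003.9 = -392.9
Trade balance (goods + services) = 747.3 + (-392.9) = 354.4
Net primary income = 1035.0 - 330.9 = 704.1
Net secondary income = 155.1 - 145.4 = 9.7
Current account = 354.4 + 704.1 + 9.7 = 1068.2
Financial account = -(1068.2 + 11.2) = -1079.4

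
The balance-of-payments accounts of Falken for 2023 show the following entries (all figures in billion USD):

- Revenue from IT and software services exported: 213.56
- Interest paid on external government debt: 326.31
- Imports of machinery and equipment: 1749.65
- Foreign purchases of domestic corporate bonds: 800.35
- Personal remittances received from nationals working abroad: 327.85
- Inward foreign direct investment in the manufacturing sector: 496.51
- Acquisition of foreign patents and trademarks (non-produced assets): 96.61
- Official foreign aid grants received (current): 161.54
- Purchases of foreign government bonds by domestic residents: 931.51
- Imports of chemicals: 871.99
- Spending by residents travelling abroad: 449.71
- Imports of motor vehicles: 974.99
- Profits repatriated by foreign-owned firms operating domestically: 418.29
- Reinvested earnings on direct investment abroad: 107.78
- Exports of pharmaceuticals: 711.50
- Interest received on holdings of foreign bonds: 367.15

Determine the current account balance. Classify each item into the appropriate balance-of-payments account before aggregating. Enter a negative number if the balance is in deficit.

Goods: -871.99 - 974.99 + 711.50 - 1749.65 = -2885.13
Services: 213.56 - 449.71 = -236.15
Primary income: -418.29 - 326.31 + 367.15 + 107.78 = -269.67
Secondary income: 161.54 + 327.85 = 489.39
Current account = (-2885.13) + (-236.15) + (-269.67) + 489.39 = -2901.56
(Excluded from the current account — financial account: foreign purchases of domestic corporate bonds 800.35, inward foreign direct investment in the manufacturing sector 496.51, purchases of foreign government bonds by domestic residents 931.51; capital account: acquisition of foreign patents and trademarks (non-produced assets) 96.61.)

-2901.56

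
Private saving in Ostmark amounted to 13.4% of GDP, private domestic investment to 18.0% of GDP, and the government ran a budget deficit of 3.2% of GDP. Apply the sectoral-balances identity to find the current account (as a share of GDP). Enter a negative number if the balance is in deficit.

By the sectoral-balances identity, CA = (S_private - I) + (T - G).
Private balance = 13.4 - 18.0 = -4.6
Government balance (T - G) = -3.2
CA = -4.6 + (-3.2) = -7.8

-7.8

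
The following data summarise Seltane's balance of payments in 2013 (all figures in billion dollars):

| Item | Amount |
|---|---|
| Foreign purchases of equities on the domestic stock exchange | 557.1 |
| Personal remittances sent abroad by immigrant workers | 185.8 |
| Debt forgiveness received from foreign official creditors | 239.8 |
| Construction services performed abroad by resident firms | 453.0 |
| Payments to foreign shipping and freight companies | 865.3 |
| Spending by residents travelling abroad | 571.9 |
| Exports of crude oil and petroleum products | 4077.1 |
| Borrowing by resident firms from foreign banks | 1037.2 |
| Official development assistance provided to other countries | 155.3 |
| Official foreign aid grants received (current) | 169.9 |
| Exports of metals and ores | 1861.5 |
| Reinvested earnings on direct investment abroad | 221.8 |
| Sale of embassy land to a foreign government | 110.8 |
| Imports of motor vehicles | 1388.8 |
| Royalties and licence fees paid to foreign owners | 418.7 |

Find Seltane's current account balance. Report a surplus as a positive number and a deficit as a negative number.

3197.5

Goods: 1861.5 + 4077.1 - 1388.8 = 4549.8
Services: 453.0 - 571.9 - 418.7 - 865.3 = -1402.9
Primary income: 221.8
Secondary income: -185.8 + 169.9 - 155.3 = -171.2
Current account = 4549.8 + (-1402.9) + 221.8 + (-171.2) = 3197.5
(Excluded from the current account — financial account: foreign purchases of equities on the domestic stock exchange 557.1, borrowing by resident firms from foreign banks 1037.2; capital account: debt forgiveness received from foreign official creditors 239.8, sale of embassy land to a foreign government 110.8.)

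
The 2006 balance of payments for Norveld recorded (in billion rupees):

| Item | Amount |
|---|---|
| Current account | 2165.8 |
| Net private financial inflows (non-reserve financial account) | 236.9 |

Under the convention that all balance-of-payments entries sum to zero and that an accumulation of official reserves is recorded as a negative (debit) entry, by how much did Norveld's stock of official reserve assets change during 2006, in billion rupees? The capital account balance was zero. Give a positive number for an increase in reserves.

Official reserve transactions balance = -(2165.8 + 236.9) = -2402.7
An accumulation of reserves is recorded as a debit (negative entry), so the change in the stock of reserves is the negative of that balance.
Change in official reserves = -(-2402.7) = 2402.7

2402.7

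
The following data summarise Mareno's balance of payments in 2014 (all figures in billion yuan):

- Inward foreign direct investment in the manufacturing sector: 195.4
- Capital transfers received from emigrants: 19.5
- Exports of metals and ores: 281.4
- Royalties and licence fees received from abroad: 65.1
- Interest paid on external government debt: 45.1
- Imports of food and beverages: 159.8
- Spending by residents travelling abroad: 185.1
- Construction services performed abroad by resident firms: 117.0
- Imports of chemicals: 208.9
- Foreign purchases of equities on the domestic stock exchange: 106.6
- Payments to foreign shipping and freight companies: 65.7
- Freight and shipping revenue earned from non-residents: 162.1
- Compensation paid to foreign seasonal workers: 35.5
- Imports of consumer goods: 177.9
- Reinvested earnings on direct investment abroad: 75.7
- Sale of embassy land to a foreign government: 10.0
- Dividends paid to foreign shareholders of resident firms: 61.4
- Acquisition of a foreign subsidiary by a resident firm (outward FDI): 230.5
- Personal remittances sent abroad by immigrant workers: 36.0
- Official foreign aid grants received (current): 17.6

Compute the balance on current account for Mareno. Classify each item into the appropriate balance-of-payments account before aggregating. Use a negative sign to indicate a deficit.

-256.5

Goods: -159.8 - 177.9 - 208.9 + 281.4 = -265.2
Services: 117.0 + 162.1 - 65.7 - 185.1 + 65.1 = 93.4
Primary income: -35.5 - 45.1 + 75.7 - 61.4 = -66.3
Secondary income: -36.0 + 17.6 = -18.4
Current account = (-265.2) + 93.4 + (-66.3) + (-18.4) = -256.5
(Excluded from the current account — financial account: inward foreign direct investment in the manufacturing sector 195.4, foreign purchases of equities on the domestic stock exchange 106.6, acquisition of a foreign subsidiary by a resident firm (outward FDI) 230.5; capital account: capital transfers received from emigrants 19.5, sale of embassy land to a foreign government 10.0.)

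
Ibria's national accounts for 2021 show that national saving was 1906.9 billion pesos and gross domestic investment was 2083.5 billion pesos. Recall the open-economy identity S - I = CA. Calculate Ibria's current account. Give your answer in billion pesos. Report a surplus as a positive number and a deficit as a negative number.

-176.6

S - I = CA (net lending to the rest of the world).
CA = S - I = 1906.9 - 2083.5 = -176.6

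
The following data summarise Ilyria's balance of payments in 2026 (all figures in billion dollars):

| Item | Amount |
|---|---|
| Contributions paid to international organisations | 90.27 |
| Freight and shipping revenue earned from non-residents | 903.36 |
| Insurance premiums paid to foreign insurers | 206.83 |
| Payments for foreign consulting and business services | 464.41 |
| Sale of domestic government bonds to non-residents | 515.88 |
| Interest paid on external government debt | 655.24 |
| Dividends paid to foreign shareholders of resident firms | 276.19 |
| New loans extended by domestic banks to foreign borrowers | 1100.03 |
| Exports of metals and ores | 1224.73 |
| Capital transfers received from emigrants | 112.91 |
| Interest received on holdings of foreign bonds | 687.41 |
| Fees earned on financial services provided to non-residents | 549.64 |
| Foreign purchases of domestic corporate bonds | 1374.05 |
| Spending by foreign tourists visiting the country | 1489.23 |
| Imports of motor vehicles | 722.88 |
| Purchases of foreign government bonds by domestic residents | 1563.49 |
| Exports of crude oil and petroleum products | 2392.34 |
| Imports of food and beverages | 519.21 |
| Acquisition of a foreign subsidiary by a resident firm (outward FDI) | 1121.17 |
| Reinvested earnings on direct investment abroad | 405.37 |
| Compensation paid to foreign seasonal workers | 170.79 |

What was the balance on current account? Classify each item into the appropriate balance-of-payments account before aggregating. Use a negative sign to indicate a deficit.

4546.26

Goods: -722.88 + 1224.73 - 519.21 + 2392.34 = 2374.98
Services: 903.36 - 206.83 + 549.64 - 464.41 + 1489.23 = 2270.99
Primary income: -170.79 - 276.19 + 405.37 - 655.24 + 687.41 = -9.44
Secondary income: -90.27
Current account = 2374.98 + 2270.99 + (-9.44) + (-90.27) = 4546.26
(Excluded from the current account — financial account: sale of domestic government bonds to non-residents 515.88, new loans extended by domestic banks to foreign borrowers 1100.03, foreign purchases of domestic corporate bonds 1374.05, purchases of foreign government bonds by domestic residents 1563.49, acquisition of a foreign subsidiary by a resident firm (outward FDI) 1121.17; capital account: capital transfers received from emigrants 112.91.)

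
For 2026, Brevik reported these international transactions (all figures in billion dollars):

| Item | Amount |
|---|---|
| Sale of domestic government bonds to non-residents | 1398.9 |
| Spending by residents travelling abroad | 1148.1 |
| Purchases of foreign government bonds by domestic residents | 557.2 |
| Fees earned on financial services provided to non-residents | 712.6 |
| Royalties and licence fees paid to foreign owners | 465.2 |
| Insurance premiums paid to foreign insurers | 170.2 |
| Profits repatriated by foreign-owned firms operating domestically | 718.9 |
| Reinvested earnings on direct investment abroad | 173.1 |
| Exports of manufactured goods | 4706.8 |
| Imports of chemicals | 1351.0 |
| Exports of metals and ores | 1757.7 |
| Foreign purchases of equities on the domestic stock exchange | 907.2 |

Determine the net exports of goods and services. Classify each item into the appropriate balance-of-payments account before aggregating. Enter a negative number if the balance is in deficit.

Goods: 4706.8 + 1757.7 - 1351.0 = 5113.5
Services: -465.2 - 170.2 + 712.6 - 1148.1 = -1070.9
Trade balance = 5113.5 + (-1070.9) = 4042.6
(Excluded from the trade balance — financial account: sale of domestic government bonds to non-residents 1398.9, purchases of foreign government bonds by domestic residents 557.2, foreign purchases of equities on the domestic stock exchange 907.2; primary income: profits repatriated by foreign-owned firms operating domestically 718.9, reinvested earnings on direct investment abroad 173.1.)

4042.6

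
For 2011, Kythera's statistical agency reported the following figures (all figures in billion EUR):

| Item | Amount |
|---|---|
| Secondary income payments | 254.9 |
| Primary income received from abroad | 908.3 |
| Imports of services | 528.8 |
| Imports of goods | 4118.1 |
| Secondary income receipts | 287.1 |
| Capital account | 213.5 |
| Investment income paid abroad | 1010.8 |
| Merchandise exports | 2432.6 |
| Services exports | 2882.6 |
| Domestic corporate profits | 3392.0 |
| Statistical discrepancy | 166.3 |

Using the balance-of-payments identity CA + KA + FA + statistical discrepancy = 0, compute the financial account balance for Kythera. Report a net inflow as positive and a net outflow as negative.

-977.8

Goods balance = 2432.6 - 4118.1 = -1685.5
Services balance = 2882.6 - 528.8 = 2353.8
Trade balance (goods + services) = -1685.5 + 2353.8 = 668.3
Net primary income = 908.3 - 1010.8 = -102.5
Net secondary income = 287.1 - 254.9 = 32.2
Current account = 668.3 + (-102.5) + 32.2 = 598.0
Financial account = -(598.0 + 213.5 + 166.3) = -977.8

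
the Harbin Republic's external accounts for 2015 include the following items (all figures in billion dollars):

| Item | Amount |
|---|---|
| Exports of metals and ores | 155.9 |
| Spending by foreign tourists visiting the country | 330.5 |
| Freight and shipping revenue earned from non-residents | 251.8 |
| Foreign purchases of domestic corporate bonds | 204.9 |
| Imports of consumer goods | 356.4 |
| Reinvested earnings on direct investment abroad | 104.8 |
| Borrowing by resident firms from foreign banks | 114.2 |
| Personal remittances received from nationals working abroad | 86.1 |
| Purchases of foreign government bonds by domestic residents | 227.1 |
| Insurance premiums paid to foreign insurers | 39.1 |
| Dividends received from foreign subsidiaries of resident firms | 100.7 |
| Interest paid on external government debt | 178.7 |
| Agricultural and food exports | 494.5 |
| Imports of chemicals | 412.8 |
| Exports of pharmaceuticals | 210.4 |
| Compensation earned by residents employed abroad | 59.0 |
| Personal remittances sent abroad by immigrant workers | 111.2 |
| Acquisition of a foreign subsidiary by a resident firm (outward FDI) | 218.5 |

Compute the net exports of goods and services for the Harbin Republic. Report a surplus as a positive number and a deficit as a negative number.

634.8

Goods: 494.5 + 210.4 - 412.8 - 356.4 + 155.9 = 91.6
Services: 330.5 - 39.1 + 251.8 = 543.2
Trade balance = 91.6 + 543.2 = 634.8
(Excluded from the trade balance — financial account: foreign purchases of domestic corporate bonds 204.9, borrowing by resident firms from foreign banks 114.2, purchases of foreign government bonds by domestic residents 227.1, acquisition of a foreign subsidiary by a resident firm (outward FDI) 218.5; primary income: reinvested earnings on direct investment abroad 104.8, dividends received from foreign subsidiaries of resident firms 100.7, interest paid on external government debt 178.7, compensation earned by residents employed abroad 59.0; secondary income: personal remittances received from nationals working abroad 86.1, personal remittances sent abroad by immigrant workers 111.2.)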